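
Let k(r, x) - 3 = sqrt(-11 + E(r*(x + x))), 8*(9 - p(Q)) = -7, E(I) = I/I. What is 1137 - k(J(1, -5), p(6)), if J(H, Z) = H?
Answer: 1134 - I*sqrt(10) ≈ 1134.0 - 3.1623*I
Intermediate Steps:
E(I) = 1
p(Q) = 79/8 (p(Q) = 9 - 1/8*(-7) = 9 + 7/8 = 79/8)
k(r, x) = 3 + I*sqrt(10) (k(r, x) = 3 + sqrt(-11 + 1) = 3 + sqrt(-10) = 3 + I*sqrt(10))
1137 - k(J(1, -5), p(6)) = 1137 - (3 + I*sqrt(10)) = 1137 + (-3 - I*sqrt(10)) = 1134 - I*sqrt(10)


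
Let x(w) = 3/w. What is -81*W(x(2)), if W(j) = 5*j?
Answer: -1215/2 ≈ -607.50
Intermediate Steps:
-81*W(x(2)) = -405*3/2 = -81*15/2 = -1215/2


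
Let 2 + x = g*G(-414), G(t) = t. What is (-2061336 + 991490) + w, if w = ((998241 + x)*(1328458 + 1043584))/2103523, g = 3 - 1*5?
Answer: 119383217356/2103523 ≈ 56754.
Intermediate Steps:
g = -2 (g = 3 - 5 = -2)
x = 826 (x = -2 - 2*(-414) = -2 + 828 = 826)
w = 2369828884814/2103523 (w = ((998241 + 826)*(1328458 + 1043584))/2103523 = (999067*2372042)*(1/2103523) = 2369828884814*(1/2103523) = 2369828884814/2103523 ≈ 1.1266e+6)
(-2061336 + 991490) + w = (-2061336 + 991490) + 2369828884814/2103523 = -1069846 + 2369828884814/2103523 = 119383217356/2103523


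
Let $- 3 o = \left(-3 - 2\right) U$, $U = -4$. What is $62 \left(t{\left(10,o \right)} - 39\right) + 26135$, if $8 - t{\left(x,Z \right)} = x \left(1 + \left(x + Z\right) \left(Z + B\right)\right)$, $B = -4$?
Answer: $\frac{410737}{9} \approx 45637.0$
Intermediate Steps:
$o = - \frac{20}{3}$ ($o = - \frac{\left(-3 - 2\right) \left(-4\right)}{3} = - \frac{\left(-5\right) \left(-4\right)}{3} = \left(- \frac{1}{3}\right) 20 = - \frac{20}{3} \approx -6.6667$)
$t{\left(x,Z \right)} = 8 - x \left(1 + \left(-4 + Z\right) \left(Z + x\right)\right)$ ($t{\left(x,Z \right)} = 8 - x \left(1 + \left(x + Z\right) \left(Z - 4\right)\right) = 8 - x \left(1 + \left(Z + x\right) \left(-4 + Z\right)\right) = 8 - x \left(1 + \left(-4 + Z\right) \left(Z + x\right)\right)$)
$62 \left(t{\left(10,o \right)} - 39\right) + 26135 = 62 \left(\left(8 - 10 + 4 \cdot 10^{2} - - \frac{20 \cdot 10^{2}}{3} - 10 \left(- \frac{20}{3}\right)^{2} + 4 \left(- \frac{20}{3}\right) 10\right) - 39\right) + 26135 = 62 \left(\left(8 - 10 + 4 \cdot 100 - \left(- \frac{20}{3}\right) 100 - 10 \cdot \frac{400}{9} - \frac{800}{3}\right) - 39\right) + 26135 = 62 \left(\left(8 - 10 + 400 + \frac{2000}{3} - \frac{4000}{9} - \frac{800}{3}\right) - 39\right) + 26135 = 62 \left(\frac{3182}{9} - 39\right) + 26135 = 62 \cdot \frac{2831}{9} + 26135 = \frac{175522}{9} + 26135 = \frac{410737}{9}$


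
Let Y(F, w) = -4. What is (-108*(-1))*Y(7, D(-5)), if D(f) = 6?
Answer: -432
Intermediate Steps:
(-108*(-1))*Y(7, D(-5)) = -108*(-1)*(-4) = -18*(-6)*(-4) = 108*(-4) = -432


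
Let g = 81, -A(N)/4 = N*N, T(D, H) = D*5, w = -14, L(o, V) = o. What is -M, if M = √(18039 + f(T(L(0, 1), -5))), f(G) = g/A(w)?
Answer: -√14142495/28 ≈ -134.31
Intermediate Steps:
T(D, H) = 5*D
A(N) = -4*N² (A(N) = -4*N*N = -4*N²)
f(G) = -81/784 (f(G) = 81/((-4*(-14)²)) = 81/((-4*196)) = 81/(-784) = 81*(-1/784) = -81/784)
M = √14142495/28 (M = √(18039 - 81/784) = √(14142495/784) = √14142495/28 ≈ 134.31)
-M = -√14142495/28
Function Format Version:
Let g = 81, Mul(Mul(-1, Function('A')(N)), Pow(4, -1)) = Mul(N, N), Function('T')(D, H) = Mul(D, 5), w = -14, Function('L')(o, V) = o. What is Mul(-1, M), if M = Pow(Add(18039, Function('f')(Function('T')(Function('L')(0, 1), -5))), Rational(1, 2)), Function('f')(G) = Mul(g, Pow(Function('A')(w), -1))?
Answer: Mul(Rational(-1, 28), Pow(14142495, Rational(1, 2))) ≈ -134.31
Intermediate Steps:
Function('T')(D, H) = Mul(5, D)
Function('A')(N) = Mul(-4, Pow(N, 2)) (Function('A')(N) = Mul(-4, Mul(N, N)) = Mul(-4, Pow(N, 2)))
Function('f')(G) = Rational(-81, 784) (Function('f')(G) = Mul(81, Pow(Mul(-4, Pow(-14, 2)), -1)) = Mul(81, Pow(Mul(-4, 196), -1)) = Mul(81, Pow(-784, -1)) = Mul(81, Rational(-1, 784)) = Rational(-81, 784))
M = Mul(Rational(1, 28), Pow(14142495, Rational(1, 2))) (M = Pow(Add(18039, Rational(-81, 784)), Rational(1, 2)) = Pow(Rational(14142495, 784), Rational(1, 2)) = Mul(Rational(1, 28), Pow(14142495, Rational(1, 2))) ≈ 134.31)
Mul(-1, M) = Mul(-1, Mul(Rational(1, 28), Pow(14142495, Rational(1, 2)))) = Mul(Rational(-1, 28), Pow(14142495, Rational(1, 2)))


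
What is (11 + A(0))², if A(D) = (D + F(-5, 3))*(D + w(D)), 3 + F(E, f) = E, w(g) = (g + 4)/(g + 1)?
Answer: 441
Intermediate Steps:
w(g) = (4 + g)/(1 + g)
F(E, f) = -3 + E
A(D) = (-8 + D)*(D + (4 + D)/(1 + D)) (A(D) = (D + (-3 - 5))*(D + (4 + D)/(1 + D)) = (D - 8)*(D + (4 + D)/(1 + D)) = (-8 + D)*(D + (4 + D)/(1 + D)))
(11 + A(0))² = (11 + (-32 + 0³ - 12*0 - 6*0²)/(1 + 0))² = (11 + (-32 + 0 + 0 - 6*0)/1)² = (11 + 1*(-32 + 0 + 0 + 0))² = (11 + 1*(-32))² = (11 - 32)² = (-21)² = 441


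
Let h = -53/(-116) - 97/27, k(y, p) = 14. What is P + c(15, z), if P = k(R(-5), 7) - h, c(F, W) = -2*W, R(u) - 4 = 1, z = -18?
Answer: 166421/3132 ≈ 53.136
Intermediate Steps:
R(u) = 5 (R(u) = 4 + 1 = 5)
h = -9821/3132 (h = -53*(-1/116) - 97*1/27 = 53/116 - 97/27 = -9821/3132 ≈ -3.1357)
P = 53669/3132 (P = 14 - 1*(-9821/3132) = 14 + 9821/3132 = 53669/3132 ≈ 17.136)
P + c(15, z) = 53669/3132 - 2*(-18) = 53669/3132 + 36 = 166421/3132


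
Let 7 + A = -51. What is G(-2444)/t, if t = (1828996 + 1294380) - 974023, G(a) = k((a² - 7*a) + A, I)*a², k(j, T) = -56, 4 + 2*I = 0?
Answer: -334495616/2149353 ≈ -155.63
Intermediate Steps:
A = -58 (A = -7 - 51 = -58)
I = -2 (I = -2 + (½)*0 = -2 + 0 = -2)
G(a) = -56*a²
t = 2149353 (t = 3123376 - 974023 = 2149353)
G(-2444)/t = -56*(-2444)²/2149353 = -56*5973136*(1/2149353) = -334495616*1/2149353 = -334495616/2149353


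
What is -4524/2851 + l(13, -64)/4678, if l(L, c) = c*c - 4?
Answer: -4748490/6668489 ≈ -0.71208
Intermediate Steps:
l(L, c) = -4 + c**2 (l(L, c) = c**2 - 4 = -4 + c**2)
-4524/2851 + l(13, -64)/4678 = -4524/2851 + (-4 + (-64)**2)/4678 = -4524*1/2851 + (-4 + 4096)*(1/4678) = -4524/2851 + 4092*(1/4678) = -4524/2851 + 2046/2339 = -4748490/6668489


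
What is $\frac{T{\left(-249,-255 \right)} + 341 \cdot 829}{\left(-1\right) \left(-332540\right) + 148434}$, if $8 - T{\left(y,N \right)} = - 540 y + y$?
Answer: $\frac{5711}{18499} \approx 0.30872$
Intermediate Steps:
$T{\left(y,N \right)} = 8 + 539 y$ ($T{\left(y,N \right)} = 8 - \left(- 540 y + y\right) = 8 - - 539 y = 8 + 539 y$)
$\frac{T{\left(-249,-255 \right)} + 341 \cdot 829}{\left(-1\right) \left(-332540\right) + 148434} = \frac{\left(8 + 539 \left(-249\right)\right) + 341 \cdot 829}{\left(-1\right) \left(-332540\right) + 148434} = \frac{\left(8 - 134211\right) + 282689}{332540 + 148434} = \frac{-134203 + 282689}{480974} = 148486 \cdot \frac{1}{480974} = \frac{5711}{18499}$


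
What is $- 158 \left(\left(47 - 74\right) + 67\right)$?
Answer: $-6320$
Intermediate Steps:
$- 158 \left(\left(47 - 74\right) + 67\right) = - 158 \left(-27 + 67\right) = \left(-158\right) 40 = -6320$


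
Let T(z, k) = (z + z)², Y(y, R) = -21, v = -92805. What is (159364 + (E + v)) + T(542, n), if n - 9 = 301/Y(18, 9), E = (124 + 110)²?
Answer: 1296371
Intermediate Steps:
E = 54756 (E = 234² = 54756)
n = -16/3 (n = 9 + 301/(-21) = 9 + 301*(-1/21) = 9 - 43/3 = -16/3 ≈ -5.3333)
T(z, k) = 4*z² (T(z, k) = (2*z)² = 4*z²)
(159364 + (E + v)) + T(542, n) = (159364 + (54756 - 92805)) + 4*542² = (159364 - 38049) + 4*293764 = 121315 + 1175056 = 1296371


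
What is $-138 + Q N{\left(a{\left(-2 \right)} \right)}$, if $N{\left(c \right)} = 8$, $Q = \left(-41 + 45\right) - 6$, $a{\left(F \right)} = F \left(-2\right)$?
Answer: $-154$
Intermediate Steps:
$a{\left(F \right)} = - 2 F$
$Q = -2$ ($Q = 4 - 6 = -2$)
$-138 + Q N{\left(a{\left(-2 \right)} \right)} = -138 - 16 = -154$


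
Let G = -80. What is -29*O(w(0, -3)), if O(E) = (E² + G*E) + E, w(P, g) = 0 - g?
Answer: 6612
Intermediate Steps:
w(P, g) = -g
O(E) = E² - 79*E (O(E) = (E² - 80*E) + E = E² - 79*E)
-29*O(w(0, -3)) = -29*(-1*(-3))*(-79 - 1*(-3)) = -87*(-79 + 3) = -87*(-76) = -29*(-228) = 6612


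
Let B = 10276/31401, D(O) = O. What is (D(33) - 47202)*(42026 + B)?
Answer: -2305461222394/1163 ≈ -1.9823e+9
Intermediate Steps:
B = 10276/31401 (B = 10276*(1/31401) = 10276/31401 ≈ 0.32725)
(D(33) - 47202)*(42026 + B) = (33 - 47202)*(42026 + 10276/31401) = -47169*1319668702/31401 = -2305461222394/1163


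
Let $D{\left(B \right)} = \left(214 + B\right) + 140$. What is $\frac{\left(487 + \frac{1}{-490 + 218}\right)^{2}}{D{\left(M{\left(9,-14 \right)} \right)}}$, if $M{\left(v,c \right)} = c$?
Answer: $\frac{17546446369}{25154560} \approx 697.54$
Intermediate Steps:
$D{\left(B \right)} = 354 + B$
$\frac{\left(487 + \frac{1}{-490 + 218}\right)^{2}}{D{\left(M{\left(9,-14 \right)} \right)}} = \frac{\left(487 + \frac{1}{-490 + 218}\right)^{2}}{354 - 14} = \frac{\left(487 + \frac{1}{-272}\right)^{2}}{340} = \left(487 - \frac{1}{272}\right)^{2} \cdot \frac{1}{340} = \left(\frac{132463}{272}\right)^{2} \cdot \frac{1}{340} = \frac{17546446369}{73984} \cdot \frac{1}{340} = \frac{17546446369}{25154560}$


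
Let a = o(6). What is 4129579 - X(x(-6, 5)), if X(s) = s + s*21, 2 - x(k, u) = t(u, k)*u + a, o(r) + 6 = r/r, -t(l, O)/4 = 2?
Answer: 4128545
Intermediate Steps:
t(l, O) = -8 (t(l, O) = -4*2 = -8)
o(r) = -5 (o(r) = -6 + r/r = -6 + 1 = -5)
a = -5
x(k, u) = 7 + 8*u (x(k, u) = 2 - (-8*u - 5) = 2 - (-5 - 8*u) = 2 + (5 + 8*u) = 7 + 8*u)
X(s) = 22*s (X(s) = s + 21*s = 22*s)
4129579 - X(x(-6, 5)) = 4129579 - 22*(7 + 8*5) = 4129579 - 22*(7 + 40) = 4129579 - 22*47 = 4129579 - 1*1034 = 4129579 - 1034 = 4128545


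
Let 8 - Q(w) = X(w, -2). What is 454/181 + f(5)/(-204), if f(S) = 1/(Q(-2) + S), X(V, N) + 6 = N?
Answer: 1944755/775404 ≈ 2.5081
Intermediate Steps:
X(V, N) = -6 + N
Q(w) = 16 (Q(w) = 8 - (-6 - 2) = 8 - 1*(-8) = 8 + 8 = 16)
f(S) = 1/(16 + S)
454/181 + f(5)/(-204) = 454/181 + 1/((16 + 5)*(-204)) = 454*(1/181) - 1/204/21 = 454/181 + (1/21)*(-1/204) = 454/181 - 1/4284 = 1944755/775404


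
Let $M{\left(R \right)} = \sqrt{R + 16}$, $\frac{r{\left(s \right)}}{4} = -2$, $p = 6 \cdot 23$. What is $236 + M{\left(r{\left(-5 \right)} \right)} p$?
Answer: $236 + 276 \sqrt{2} \approx 626.32$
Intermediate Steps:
$p = 138$
$r{\left(s \right)} = -8$ ($r{\left(s \right)} = 4 \left(-2\right) = -8$)
$M{\left(R \right)} = \sqrt{16 + R}$
$236 + M{\left(r{\left(-5 \right)} \right)} p = 236 + \sqrt{16 - 8} \cdot 138 = 236 + \sqrt{8} \cdot 138 = 236 + 2 \sqrt{2} \cdot 138 = 236 + 276 \sqrt{2}$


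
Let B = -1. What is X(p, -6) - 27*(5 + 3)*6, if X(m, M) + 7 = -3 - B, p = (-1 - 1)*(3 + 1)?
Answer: -1305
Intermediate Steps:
p = -8 (p = -2*4 = -8)
X(m, M) = -9 (X(m, M) = -7 + (-3 - 1*(-1)) = -7 + (-3 + 1) = -7 - 2 = -9)
X(p, -6) - 27*(5 + 3)*6 = -9 - 27*(5 + 3)*6 = -9 - 216*6 = -9 - 27*48 = -9 - 1296 = -1305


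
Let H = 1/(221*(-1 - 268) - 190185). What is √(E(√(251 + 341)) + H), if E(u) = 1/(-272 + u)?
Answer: √(-15596258601 + 249634*√37)/(249634*√(68 - √37)) ≈ 0.063574*I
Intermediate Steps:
H = -1/249634 (H = 1/(221*(-269) - 190185) = 1/(-59449 - 190185) = 1/(-249634) = -1/249634 ≈ -4.0059e-6)
√(E(√(251 + 341)) + H) = √(1/(-272 + √(251 + 341)) - 1/249634) = √(1/(-272 + √592) - 1/249634) = √(1/(-272 + 4*√37) - 1/249634) = √(-1/249634 + 1/(-272 + 4*√37))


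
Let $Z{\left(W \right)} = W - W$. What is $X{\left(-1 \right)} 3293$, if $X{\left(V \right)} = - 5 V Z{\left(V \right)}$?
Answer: $0$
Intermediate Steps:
$Z{\left(W \right)} = 0$
$X{\left(V \right)} = 0$ ($X{\left(V \right)} = - 5 V 0 = 0$)
$X{\left(-1 \right)} 3293 = 0 \cdot 3293 = 0$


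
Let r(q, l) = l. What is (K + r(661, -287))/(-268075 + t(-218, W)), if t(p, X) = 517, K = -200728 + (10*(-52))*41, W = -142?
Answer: 222335/267558 ≈ 0.83098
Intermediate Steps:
K = -222048 (K = -200728 - 520*41 = -200728 - 21320 = -222048)
(K + r(661, -287))/(-268075 + t(-218, W)) = (-222048 - 287)/(-268075 + 517) = -222335/(-267558) = -222335*(-1/267558) = 222335/267558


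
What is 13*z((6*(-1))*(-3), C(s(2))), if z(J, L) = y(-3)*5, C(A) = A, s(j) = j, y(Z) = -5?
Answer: -325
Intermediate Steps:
z(J, L) = -25 (z(J, L) = -5*5 = -25)
13*z((6*(-1))*(-3), C(s(2))) = 13*(-25) = -325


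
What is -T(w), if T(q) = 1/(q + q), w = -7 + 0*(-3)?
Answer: 1/14 ≈ 0.071429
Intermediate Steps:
w = -7 (w = -7 + 0 = -7)
T(q) = 1/(2*q)
-T(w) = -1/(2*(-7)) = -(-1)/(2*7) = -1*(-1/14) = 1/14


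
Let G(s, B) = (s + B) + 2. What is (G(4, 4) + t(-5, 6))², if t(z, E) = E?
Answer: 256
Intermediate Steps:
G(s, B) = 2 + B + s (G(s, B) = (B + s) + 2 = 2 + B + s)
(G(4, 4) + t(-5, 6))² = ((2 + 4 + 4) + 6)² = (10 + 6)² = 16² = 256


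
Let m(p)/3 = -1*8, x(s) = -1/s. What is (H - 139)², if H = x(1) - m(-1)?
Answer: 13456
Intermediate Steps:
m(p) = -24 (m(p) = 3*(-1*8) = 3*(-8) = -24)
H = 23 (H = -1/1 - 1*(-24) = -1*1 + 24 = -1 + 24 = 23)
(H - 139)² = (23 - 139)² = (-116)² = 13456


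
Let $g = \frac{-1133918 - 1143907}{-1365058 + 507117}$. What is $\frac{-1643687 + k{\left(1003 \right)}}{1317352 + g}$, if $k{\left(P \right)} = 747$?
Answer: $- \frac{1409545586540}{1130212570057} \approx -1.2472$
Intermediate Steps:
$g = \frac{2277825}{857941}$ ($g = - \frac{2277825}{-857941} = \left(-2277825\right) \left(- \frac{1}{857941}\right) = \frac{2277825}{857941} \approx 2.655$)
$\frac{-1643687 + k{\left(1003 \right)}}{1317352 + g} = \frac{-1643687 + 747}{1317352 + \frac{2277825}{857941}} = - \frac{1642940}{\frac{1130212570057}{857941}} = \left(-1642940\right) \frac{857941}{1130212570057} = - \frac{1409545586540}{1130212570057}$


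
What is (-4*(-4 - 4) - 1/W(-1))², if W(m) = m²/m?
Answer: 1089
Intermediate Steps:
W(m) = m
(-4*(-4 - 4) - 1/W(-1))² = (-4*(-4 - 4) - 1/(-1))² = (-4*(-8) - 1*(-1))² = (32 + 1)² = 33² = 1089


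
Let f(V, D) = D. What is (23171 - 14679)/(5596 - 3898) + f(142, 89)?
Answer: 79807/849 ≈ 94.001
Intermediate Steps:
(23171 - 14679)/(5596 - 3898) + f(142, 89) = (23171 - 14679)/(5596 - 3898) + 89 = 8492/1698 + 89 = 8492*(1/1698) + 89 = 4246/849 + 89 = 79807/849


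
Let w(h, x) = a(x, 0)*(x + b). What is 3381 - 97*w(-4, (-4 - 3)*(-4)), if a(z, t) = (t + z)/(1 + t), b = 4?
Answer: -83531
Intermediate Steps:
a(z, t) = (t + z)/(1 + t)
w(h, x) = x*(4 + x) (w(h, x) = ((0 + x)/(1 + 0))*(x + 4) = (x/1)*(4 + x) = (1*x)*(4 + x) = x*(4 + x))
3381 - 97*w(-4, (-4 - 3)*(-4)) = 3381 - 97*((-4 - 3)*(-4))*(4 + (-4 - 3)*(-4)) = 3381 - 97*(-7*(-4))*(4 - 7*(-4)) = 3381 - 97*28*(4 + 28) = 3381 - 97*28*32 = 3381 - 97*896 = 3381 - 1*86912 = 3381 - 86912 = -83531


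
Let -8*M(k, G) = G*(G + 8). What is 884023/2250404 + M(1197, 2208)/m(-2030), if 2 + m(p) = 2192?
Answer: -229074513749/821397460 ≈ -278.88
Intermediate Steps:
m(p) = 2190 (m(p) = -2 + 2192 = 2190)
M(k, G) = -G*(8 + G)/8 (M(k, G) = -G*(G + 8)/8 = -G*(8 + G)/8)
884023/2250404 + M(1197, 2208)/m(-2030) = 884023/2250404 - ⅛*2208*(8 + 2208)/2190 = 884023*(1/2250404) - ⅛*2208*2216*(1/2190) = 884023/2250404 - 611616*1/2190 = 884023/2250404 - 101936/365 = -229074513749/821397460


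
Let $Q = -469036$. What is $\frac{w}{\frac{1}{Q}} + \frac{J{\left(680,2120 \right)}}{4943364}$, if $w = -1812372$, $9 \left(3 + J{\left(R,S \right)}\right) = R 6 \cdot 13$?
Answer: $\frac{12606582395833009735}{14830092} \approx 8.5007 \cdot 10^{11}$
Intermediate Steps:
$J{\left(R,S \right)} = -3 + \frac{26 R}{3}$ ($J{\left(R,S \right)} = -3 + \frac{R 6 \cdot 13}{9} = -3 + \frac{6 R 13}{9} = -3 + \frac{78 R}{9} = -3 + \frac{26 R}{3}$)
$\frac{w}{\frac{1}{Q}} + \frac{J{\left(680,2120 \right)}}{4943364} = - \frac{1812372}{\frac{1}{-469036}} + \frac{-3 + \frac{26}{3} \cdot 680}{4943364} = - \frac{1812372}{- \frac{1}{469036}} + \left(-3 + \frac{17680}{3}\right) \frac{1}{4943364} = \left(-1812372\right) \left(-469036\right) + \frac{17671}{3} \cdot \frac{1}{4943364} = 850067713392 + \frac{17671}{14830092} = \frac{12606582395833009735}{14830092}$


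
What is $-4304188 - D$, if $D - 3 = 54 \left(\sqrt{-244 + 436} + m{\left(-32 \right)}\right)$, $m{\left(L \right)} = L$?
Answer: $-4302463 - 432 \sqrt{3} \approx -4.3032 \cdot 10^{6}$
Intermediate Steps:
$D = -1725 + 432 \sqrt{3}$ ($D = 3 + 54 \left(\sqrt{-244 + 436} - 32\right) = 3 + 54 \left(\sqrt{192} - 32\right) = 3 + 54 \left(8 \sqrt{3} - 32\right) = 3 + 54 \left(-32 + 8 \sqrt{3}\right) = 3 - \left(1728 - 432 \sqrt{3}\right) = -1725 + 432 \sqrt{3} \approx -976.75$)
$-4304188 - D = -4304188 - \left(-1725 + 432 \sqrt{3}\right) = -4304188 + \left(1725 - 432 \sqrt{3}\right) = -4302463 - 432 \sqrt{3}$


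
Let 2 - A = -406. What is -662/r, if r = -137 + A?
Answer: -662/271 ≈ -2.4428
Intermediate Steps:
A = 408 (A = 2 - 1*(-406) = 2 + 406 = 408)
r = 271 (r = -137 + 408 = 271)
-662/r = -662/271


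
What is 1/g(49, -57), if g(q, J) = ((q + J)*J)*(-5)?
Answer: -1/2280 ≈ -0.00043860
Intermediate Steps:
g(q, J) = -5*J*(J + q) (g(q, J) = ((J + q)*J)*(-5) = (J*(J + q))*(-5) = -5*J*(J + q))
1/g(49, -57) = 1/(-5*(-57)*(-57 + 49)) = 1/(-5*(-57)*(-8)) = 1/(-2280) = -1/2280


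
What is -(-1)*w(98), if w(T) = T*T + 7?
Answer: 9611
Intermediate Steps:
w(T) = 7 + T² (w(T) = T² + 7 = 7 + T²)
-(-1)*w(98) = -(-1)*(7 + 98²) = -(-1)*(7 + 9604) = -(-1)*9611 = -1*(-9611) = 9611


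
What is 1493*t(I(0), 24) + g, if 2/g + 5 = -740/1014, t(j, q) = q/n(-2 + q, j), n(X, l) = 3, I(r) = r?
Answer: 34696306/2905 ≈ 11944.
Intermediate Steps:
t(j, q) = q/3
g = -1014/2905 (g = 2/(-5 - 740/1014) = 2/(-5 - 740*1/1014) = 2/(-5 - 370/507) = 2/(-2905/507) = 2*(-507/2905) = -1014/2905 ≈ -0.34905)
1493*t(I(0), 24) + g = 1493*((1/3)*24) - 1014/2905 = 1493*8 - 1014/2905 = 11944 - 1014/2905 = 34696306/2905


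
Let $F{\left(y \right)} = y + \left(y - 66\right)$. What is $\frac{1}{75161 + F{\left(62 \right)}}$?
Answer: $\frac{1}{75219} \approx 1.3295 \cdot 10^{-5}$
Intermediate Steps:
$F{\left(y \right)} = -66 + 2 y$ ($F{\left(y \right)} = y + \left(-66 + y\right) = -66 + 2 y$)
$\frac{1}{75161 + F{\left(62 \right)}} = \frac{1}{75161 + \left(-66 + 2 \cdot 62\right)} = \frac{1}{75161 + \left(-66 + 124\right)} = \frac{1}{75161 + 58} = \frac{1}{75219}$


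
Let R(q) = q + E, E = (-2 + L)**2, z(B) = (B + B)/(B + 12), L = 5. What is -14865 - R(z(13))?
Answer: -371876/25 ≈ -14875.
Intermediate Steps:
z(B) = 2*B/(12 + B) (z(B) = (2*B)/(12 + B) = 2*B/(12 + B))
E = 9 (E = (-2 + 5)**2 = 3**2 = 9)
R(q) = 9 + q (R(q) = q + 9 = 9 + q)
-14865 - R(z(13)) = -14865 - (9 + 2*13/(12 + 13)) = -14865 - (9 + 2*13/25) = -14865 - (9 + 2*13*(1/25)) = -14865 - (9 + 26/25) = -14865 - 1*251/25 = -14865 - 251/25 = -371876/25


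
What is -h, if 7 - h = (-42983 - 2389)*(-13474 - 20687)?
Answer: 1549952885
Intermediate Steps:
h = -1549952885 (h = 7 - (-42983 - 2389)*(-13474 - 20687) = 7 - (-45372)*(-34161) = 7 - 1*1549952892 = 7 - 1549952892 = -1549952885)
-h = -1*(-1549952885) = 1549952885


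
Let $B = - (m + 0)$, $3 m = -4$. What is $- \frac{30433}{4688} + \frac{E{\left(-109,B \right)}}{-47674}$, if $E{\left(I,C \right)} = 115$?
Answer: $- \frac{725700981}{111747856} \approx -6.4941$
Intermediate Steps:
$m = - \frac{4}{3}$ ($m = \frac{1}{3} \left(-4\right) = - \frac{4}{3} \approx -1.3333$)
$B = \frac{4}{3}$ ($B = - (- \frac{4}{3} + 0) = \left(-1\right) \left(- \frac{4}{3}\right) = \frac{4}{3} \approx 1.3333$)
$- \frac{30433}{4688} + \frac{E{\left(-109,B \right)}}{-47674} = - \frac{30433}{4688} + \frac{115}{-47674} = \left(-30433\right) \frac{1}{4688} + 115 \left(- \frac{1}{47674}\right) = - \frac{30433}{4688} - \frac{115}{47674} = - \frac{725700981}{111747856}$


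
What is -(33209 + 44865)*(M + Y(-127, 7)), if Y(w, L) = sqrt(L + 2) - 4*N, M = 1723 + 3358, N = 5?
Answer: -395366736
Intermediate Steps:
M = 5081
Y(w, L) = -20 + sqrt(2 + L) (Y(w, L) = sqrt(L + 2) - 4*5 = sqrt(2 + L) - 20 = -20 + sqrt(2 + L))
-(33209 + 44865)*(M + Y(-127, 7)) = -(33209 + 44865)*(5081 + (-20 + sqrt(2 + 7))) = -78074*(5081 + (-20 + sqrt(9))) = -78074*(5081 + (-20 + 3)) = -78074*(5081 - 17) = -78074*5064 = -1*395366736 = -395366736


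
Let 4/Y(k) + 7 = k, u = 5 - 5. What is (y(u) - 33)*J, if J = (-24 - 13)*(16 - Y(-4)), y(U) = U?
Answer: 19980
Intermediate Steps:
u = 0
Y(k) = 4/(-7 + k)
J = -6660/11 (J = (-24 - 13)*(16 - 4/(-7 - 4)) = -37*(16 - 4/(-11)) = -37*(16 - 4*(-1)/11) = -37*(16 - 1*(-4/11)) = -37*(16 + 4/11) = -37*180/11 = -6660/11 ≈ -605.45)
(y(u) - 33)*J = (0 - 33)*(-6660/11) = -33*(-6660/11) = 19980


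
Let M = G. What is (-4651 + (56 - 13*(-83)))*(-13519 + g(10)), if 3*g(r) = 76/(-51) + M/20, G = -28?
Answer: 12121728784/255 ≈ 4.7536e+7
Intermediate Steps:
M = -28
g(r) = -737/765 (g(r) = (76/(-51) - 28/20)/3 = (76*(-1/51) - 28*1/20)/3 = (-76/51 - 7/5)/3 = (⅓)*(-737/255) = -737/765)
(-4651 + (56 - 13*(-83)))*(-13519 + g(10)) = (-4651 + (56 - 13*(-83)))*(-13519 - 737/765) = (-4651 + (56 + 1079))*(-10342772/765) = (-4651 + 1135)*(-10342772/765) = -3516*(-10342772/765) = 12121728784/255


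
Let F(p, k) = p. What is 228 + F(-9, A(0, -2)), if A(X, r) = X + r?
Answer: 219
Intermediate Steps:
228 + F(-9, A(0, -2)) = 228 - 9 = 219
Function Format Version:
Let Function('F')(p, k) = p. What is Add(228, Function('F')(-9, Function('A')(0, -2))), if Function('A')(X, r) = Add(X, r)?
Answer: 219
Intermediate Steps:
Add(228, Function('F')(-9, Function('A')(0, -2))) = Add(228, -9) = 219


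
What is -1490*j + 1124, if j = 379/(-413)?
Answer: 1028922/413 ≈ 2491.3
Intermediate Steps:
j = -379/413 (j = 379*(-1/413) = -379/413 ≈ -0.91768)
-1490*j + 1124 = -1490*(-379/413) + 1124 = 564710/413 + 1124 = 1028922/413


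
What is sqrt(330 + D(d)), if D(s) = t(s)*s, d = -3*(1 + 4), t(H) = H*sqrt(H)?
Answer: sqrt(330 + 225*I*sqrt(15)) ≈ 25.118 + 17.347*I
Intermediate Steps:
t(H) = H**(3/2)
d = -15 (d = -3*5 = -15)
D(s) = s**(5/2) (D(s) = s**(3/2)*s = s**(5/2))
sqrt(330 + D(d)) = sqrt(330 + (-15)**(5/2)) = sqrt(330 + 225*I*sqrt(15))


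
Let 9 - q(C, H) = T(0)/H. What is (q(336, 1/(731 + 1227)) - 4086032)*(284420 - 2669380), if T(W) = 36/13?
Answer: 126853129443520/13 ≈ 9.7579e+12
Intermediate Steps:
T(W) = 36/13 (T(W) = 36*(1/13) = 36/13)
q(C, H) = 9 - 36/(13*H)
(q(336, 1/(731 + 1227)) - 4086032)*(284420 - 2669380) = ((9 - 36/(13*(1/(731 + 1227)))) - 4086032)*(284420 - 2669380) = ((9 - 36/(13*(1/1958))) - 4086032)*(-2384960) = ((9 - 36/(13*1/1958)) - 4086032)*(-2384960) = ((9 - 36/13*1958) - 4086032)*(-2384960) = ((9 - 70488/13) - 4086032)*(-2384960) = (-70371/13 - 4086032)*(-2384960) = -53188787/13*(-2384960) = 126853129443520/13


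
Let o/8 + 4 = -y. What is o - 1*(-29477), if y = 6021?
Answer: -18723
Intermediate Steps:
o = -48200 (o = -32 + 8*(-1*6021) = -32 + 8*(-6021) = -32 - 48168 = -48200)
o - 1*(-29477) = -48200 - 1*(-29477) = -48200 + 29477 = -18723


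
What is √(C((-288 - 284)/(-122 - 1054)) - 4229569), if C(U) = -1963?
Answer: 2*I*√1057883 ≈ 2057.1*I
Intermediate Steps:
√(C((-288 - 284)/(-122 - 1054)) - 4229569) = √(-1963 - 4229569) = √(-4231532) = 2*I*√1057883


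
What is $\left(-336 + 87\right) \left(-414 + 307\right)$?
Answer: $26643$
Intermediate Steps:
$\left(-336 + 87\right) \left(-414 + 307\right) = \left(-249\right) \left(-107\right) = 26643$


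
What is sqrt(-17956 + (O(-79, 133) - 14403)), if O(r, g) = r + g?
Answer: I*sqrt(32305) ≈ 179.74*I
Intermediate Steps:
O(r, g) = g + r
sqrt(-17956 + (O(-79, 133) - 14403)) = sqrt(-17956 + ((133 - 79) - 14403)) = sqrt(-17956 + (54 - 14403)) = sqrt(-17956 - 14349) = sqrt(-32305) = I*sqrt(32305)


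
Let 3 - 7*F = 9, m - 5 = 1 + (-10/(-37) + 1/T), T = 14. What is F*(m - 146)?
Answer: 217029/1813 ≈ 119.71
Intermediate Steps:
m = 3285/518 (m = 5 + (1 + (-10/(-37) + 1/14)) = 5 + (1 + (-10*(-1/37) + 1*(1/14))) = 5 + (1 + (10/37 + 1/14)) = 5 + (1 + 177/518) = 5 + 695/518 = 3285/518 ≈ 6.3417)
F = -6/7 (F = 3/7 - ⅐*9 = 3/7 - 9/7 = -6/7 ≈ -0.85714)
F*(m - 146) = -6*(3285/518 - 146)/7 = -6/7*(-72343/518) = 217029/1813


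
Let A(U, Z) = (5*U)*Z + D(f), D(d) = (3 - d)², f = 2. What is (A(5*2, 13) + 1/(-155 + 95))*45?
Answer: 117177/4 ≈ 29294.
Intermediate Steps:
A(U, Z) = 1 + 5*U*Z (A(U, Z) = (5*U)*Z + (-3 + 2)² = 5*U*Z + (-1)² = 5*U*Z + 1 = 1 + 5*U*Z)
(A(5*2, 13) + 1/(-155 + 95))*45 = ((1 + 5*(5*2)*13) + 1/(-155 + 95))*45 = ((1 + 5*10*13) + 1/(-60))*45 = ((1 + 650) - 1/60)*45 = (651 - 1/60)*45 = (39059/60)*45 = 117177/4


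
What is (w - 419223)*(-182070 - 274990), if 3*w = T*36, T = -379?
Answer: 193688773260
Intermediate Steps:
w = -4548 (w = (-379*36)/3 = (⅓)*(-13644) = -4548)
(w - 419223)*(-182070 - 274990) = (-4548 - 419223)*(-182070 - 274990) = -423771*(-457060) = 193688773260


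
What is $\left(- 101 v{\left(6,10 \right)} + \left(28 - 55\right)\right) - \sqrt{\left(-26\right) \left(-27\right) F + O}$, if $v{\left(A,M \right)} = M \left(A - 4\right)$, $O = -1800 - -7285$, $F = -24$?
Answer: $-2047 - i \sqrt{11363} \approx -2047.0 - 106.6 i$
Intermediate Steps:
$O = 5485$ ($O = -1800 + 7285 = 5485$)
$v{\left(A,M \right)} = M \left(-4 + A\right)$
$\left(- 101 v{\left(6,10 \right)} + \left(28 - 55\right)\right) - \sqrt{\left(-26\right) \left(-27\right) F + O} = \left(- 101 \cdot 10 \left(-4 + 6\right) + \left(28 - 55\right)\right) - \sqrt{\left(-26\right) \left(-27\right) \left(-24\right) + 5485} = \left(- 101 \cdot 10 \cdot 2 + \left(28 - 55\right)\right) - \sqrt{702 \left(-24\right) + 5485} = \left(\left(-101\right) 20 - 27\right) - \sqrt{-16848 + 5485} = \left(-2020 - 27\right) - \sqrt{-11363} = -2047 - i \sqrt{11363}$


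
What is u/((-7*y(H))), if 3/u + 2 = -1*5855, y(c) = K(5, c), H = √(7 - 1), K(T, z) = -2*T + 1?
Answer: -1/122997 ≈ -8.1303e-6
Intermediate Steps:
K(T, z) = 1 - 2*T
H = √6 ≈ 2.4495
y(c) = -9 (y(c) = 1 - 2*5 = 1 - 10 = -9)
u = -3/5857 (u = 3/(-2 - 1*5855) = 3/(-2 - 5855) = 3/(-5857) = 3*(-1/5857) = -3/5857 ≈ -0.00051221)
u/((-7*y(H))) = -3/(5857*((-7*(-9)))) = -3/5857/63 = -3/5857*1/63 = -1/122997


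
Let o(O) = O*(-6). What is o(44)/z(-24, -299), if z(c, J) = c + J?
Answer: 264/323 ≈ 0.81734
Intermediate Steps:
z(c, J) = J + c
o(O) = -6*O
o(44)/z(-24, -299) = (-6*44)/(-299 - 24) = -264/(-323) = -264*(-1/323) = 264/323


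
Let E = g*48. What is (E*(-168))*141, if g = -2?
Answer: 2274048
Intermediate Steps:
E = -96 (E = -2*48 = -96)
(E*(-168))*141 = -96*(-168)*141 = 16128*141 = 2274048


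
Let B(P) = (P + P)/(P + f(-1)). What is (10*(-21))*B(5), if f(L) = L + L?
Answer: -700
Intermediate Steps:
f(L) = 2*L
B(P) = 2*P/(-2 + P) (B(P) = (P + P)/(P + 2*(-1)) = (2*P)/(P - 2) = (2*P)/(-2 + P) = 2*P/(-2 + P))
(10*(-21))*B(5) = (10*(-21))*(2*5/(-2 + 5)) = -420*5/3 = -210*10/3 = -700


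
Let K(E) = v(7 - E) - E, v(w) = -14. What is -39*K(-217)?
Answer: -7917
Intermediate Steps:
K(E) = -14 - E
-39*K(-217) = -39*(-14 - 1*(-217)) = -39*(-14 + 217) = -39*203 = -7917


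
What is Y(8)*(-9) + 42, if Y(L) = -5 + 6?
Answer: 33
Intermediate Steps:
Y(L) = 1
Y(8)*(-9) + 42 = 1*(-9) + 42 = -9 + 42 = 33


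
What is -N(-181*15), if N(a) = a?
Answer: 2715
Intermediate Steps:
-N(-181*15) = -(-181)*15 = -1*(-2715) = 2715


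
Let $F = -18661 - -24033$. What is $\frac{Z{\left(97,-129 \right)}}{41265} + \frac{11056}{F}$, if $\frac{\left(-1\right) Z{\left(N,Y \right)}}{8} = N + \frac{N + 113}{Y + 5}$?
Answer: $\frac{3504007112}{1717985745} \approx 2.0396$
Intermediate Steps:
$F = 5372$ ($F = -18661 + 24033 = 5372$)
$Z{\left(N,Y \right)} = - 8 N - \frac{8 \left(113 + N\right)}{5 + Y}$ ($Z{\left(N,Y \right)} = - 8 \left(N + \frac{N + 113}{Y + 5}\right) = - 8 \left(N + \frac{113 + N}{5 + Y}\right) = - 8 N - \frac{8 \left(113 + N\right)}{5 + Y}$)
$\frac{Z{\left(97,-129 \right)}}{41265} + \frac{11056}{F} = \frac{8 \frac{1}{5 - 129} \left(-113 - 582 - 97 \left(-129\right)\right)}{41265} + \frac{11056}{5372} = \frac{8 \left(-113 - 582 + 12513\right)}{-124} \cdot \frac{1}{41265} + 11056 \cdot \frac{1}{5372} = 8 \left(- \frac{1}{124}\right) 11818 \cdot \frac{1}{41265} + \frac{2764}{1343} = \left(- \frac{23636}{31}\right) \frac{1}{41265} + \frac{2764}{1343} = - \frac{23636}{1279215} + \frac{2764}{1343} = \frac{3504007112}{1717985745}$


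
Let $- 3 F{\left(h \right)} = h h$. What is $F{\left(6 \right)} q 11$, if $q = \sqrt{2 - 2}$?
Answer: $0$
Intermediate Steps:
$F{\left(h \right)} = - \frac{h^{2}}{3}$ ($F{\left(h \right)} = - \frac{h h}{3} = - \frac{h^{2}}{3}$)
$q = 0$ ($q = \sqrt{0} = 0$)
$F{\left(6 \right)} q 11 = - \frac{6^{2}}{3} \cdot 0 \cdot 11 = \left(- \frac{1}{3}\right) 36 \cdot 0 \cdot 11 = \left(-12\right) 0 \cdot 11 = 0 \cdot 11 = 0$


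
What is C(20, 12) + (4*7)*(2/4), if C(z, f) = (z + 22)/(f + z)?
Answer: 245/16 ≈ 15.313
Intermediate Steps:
C(z, f) = (22 + z)/(f + z)
C(20, 12) + (4*7)*(2/4) = (22 + 20)/(12 + 20) + (4*7)*(2/4) = 42/32 + 28*(2*(¼)) = (1/32)*42 + 28*(½) = 21/16 + 14 = 245/16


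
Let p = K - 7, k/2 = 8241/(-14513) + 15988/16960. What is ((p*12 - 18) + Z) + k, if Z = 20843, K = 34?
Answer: 650726193061/30767560 ≈ 21150.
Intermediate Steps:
k = 23066621/30767560 (k = 2*(8241/(-14513) + 15988/16960) = 2*(8241*(-1/14513) + 15988*(1/16960)) = 2*(-8241/14513 + 3997/4240) = 2*(23066621/61535120) = 23066621/30767560 ≈ 0.74971)
p = 27 (p = 34 - 7 = 27)
((p*12 - 18) + Z) + k = ((27*12 - 18) + 20843) + 23066621/30767560 = ((324 - 18) + 20843) + 23066621/30767560 = (306 + 20843) + 23066621/30767560 = 21149 + 23066621/30767560 = 650726193061/30767560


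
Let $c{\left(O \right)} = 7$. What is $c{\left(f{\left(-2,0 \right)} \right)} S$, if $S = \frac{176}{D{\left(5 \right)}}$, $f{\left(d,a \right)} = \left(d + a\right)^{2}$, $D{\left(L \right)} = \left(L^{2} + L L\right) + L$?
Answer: $\frac{112}{5} \approx 22.4$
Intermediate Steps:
$D{\left(L \right)} = L + 2 L^{2}$ ($D{\left(L \right)} = \left(L^{2} + L^{2}\right) + L = 2 L^{2} + L = L + 2 L^{2}$)
$f{\left(d,a \right)} = \left(a + d\right)^{2}$
$S = \frac{16}{5}$ ($S = \frac{176}{5 \left(1 + 2 \cdot 5\right)} = \frac{176}{5 \left(1 + 10\right)} = \frac{176}{5 \cdot 11} = \frac{176}{55} = 176 \cdot \frac{1}{55} = \frac{16}{5} \approx 3.2$)
$c{\left(f{\left(-2,0 \right)} \right)} S = 7 \cdot \frac{16}{5} = \frac{112}{5}$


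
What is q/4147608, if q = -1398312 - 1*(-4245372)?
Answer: 237255/345634 ≈ 0.68643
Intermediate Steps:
q = 2847060 (q = -1398312 + 4245372 = 2847060)
q/4147608 = 2847060/4147608 = 2847060*(1/4147608) = 237255/345634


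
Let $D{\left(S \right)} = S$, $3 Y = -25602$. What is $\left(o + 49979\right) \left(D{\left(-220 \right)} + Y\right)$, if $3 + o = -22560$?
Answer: $-239999664$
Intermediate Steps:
$Y = -8534$ ($Y = \frac{1}{3} \left(-25602\right) = -8534$)
$o = -22563$ ($o = -3 - 22560 = -22563$)
$\left(o + 49979\right) \left(D{\left(-220 \right)} + Y\right) = \left(-22563 + 49979\right) \left(-220 - 8534\right) = 27416 \left(-8754\right) = -239999664$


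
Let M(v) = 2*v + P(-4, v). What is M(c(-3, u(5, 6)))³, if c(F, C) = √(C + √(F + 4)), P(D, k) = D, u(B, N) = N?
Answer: -400 + 152*√7 ≈ 2.1542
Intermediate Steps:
c(F, C) = √(C + √(4 + F))
M(v) = -4 + 2*v (M(v) = 2*v - 4 = -4 + 2*v)
M(c(-3, u(5, 6)))³ = (-4 + 2*√(6 + √(4 - 3)))³ = (-4 + 2*√(6 + √1))³ = (-4 + 2*√(6 + 1))³ = (-4 + 2*√7)³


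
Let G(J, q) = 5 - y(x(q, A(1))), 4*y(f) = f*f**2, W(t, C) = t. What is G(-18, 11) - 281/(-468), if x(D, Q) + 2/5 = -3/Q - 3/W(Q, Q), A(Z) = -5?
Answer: 320137/58500 ≈ 5.4724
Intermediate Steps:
x(D, Q) = -2/5 - 6/Q (x(D, Q) = -2/5 + (-3/Q - 3/Q) = -2/5 - 6/Q)
y(f) = f**3/4 (y(f) = (f*f**2)/4 = f**3/4)
G(J, q) = 609/125 (G(J, q) = 5 - (-2/5 - 6/(-5))**3/4 = 5 - (-2/5 - 6*(-1/5))**3/4 = 5 - (-2/5 + 6/5)**3/4 = 5 - (4/5)**3/4 = 5 - 64/(4*125) = 5 - 1*16/125 = 5 - 16/125 = 609/125)
G(-18, 11) - 281/(-468) = 609/125 - 281/(-468) = 609/125 - 281*(-1)/468 = 609/125 - 1*(-281/468) = 609/125 + 281/468 = 320137/58500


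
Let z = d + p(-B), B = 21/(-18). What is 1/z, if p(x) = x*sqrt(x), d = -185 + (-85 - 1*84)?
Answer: -76464/27067913 - 42*sqrt(42)/27067913 ≈ -0.0028349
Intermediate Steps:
B = -7/6 (B = 21*(-1/18) = -7/6 ≈ -1.1667)
d = -354 (d = -185 + (-85 - 84) = -185 - 169 = -354)
p(x) = x**(3/2)
z = -354 + 7*sqrt(42)/36 (z = -354 + (-1*(-7/6))**(3/2) = -354 + (7/6)**(3/2) = -354 + 7*sqrt(42)/36 ≈ -352.74)
1/z = 1/(-354 + 7*sqrt(42)/36)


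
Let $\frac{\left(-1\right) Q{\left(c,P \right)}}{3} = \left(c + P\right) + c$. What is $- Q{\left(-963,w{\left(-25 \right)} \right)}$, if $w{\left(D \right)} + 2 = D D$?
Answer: $-3909$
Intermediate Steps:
$w{\left(D \right)} = -2 + D^{2}$ ($w{\left(D \right)} = -2 + D D = -2 + D^{2}$)
$Q{\left(c,P \right)} = - 6 c - 3 P$ ($Q{\left(c,P \right)} = - 3 \left(\left(c + P\right) + c\right) = - 3 \left(\left(P + c\right) + c\right) = - 3 \left(P + 2 c\right) = - 6 c - 3 P$)
$- Q{\left(-963,w{\left(-25 \right)} \right)} = - (\left(-6\right) \left(-963\right) - 3 \left(-2 + \left(-25\right)^{2}\right)) = - (5778 - 3 \left(-2 + 625\right)) = - (5778 - 1869) = \left(-1\right) 3909 = -3909$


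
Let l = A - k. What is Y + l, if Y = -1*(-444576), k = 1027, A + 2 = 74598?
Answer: 518145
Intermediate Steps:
A = 74596 (A = -2 + 74598 = 74596)
Y = 444576
l = 73569 (l = 74596 - 1*1027 = 74596 - 1027 = 73569)
Y + l = 444576 + 73569 = 518145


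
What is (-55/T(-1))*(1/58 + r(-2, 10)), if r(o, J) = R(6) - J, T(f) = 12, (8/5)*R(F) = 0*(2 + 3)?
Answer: 10615/232 ≈ 45.754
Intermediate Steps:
R(F) = 0 (R(F) = 5*(0*(2 + 3))/8 = 5*(0*5)/8 = (5/8)*0 = 0)
r(o, J) = -J (r(o, J) = 0 - J = -J)
(-55/T(-1))*(1/58 + r(-2, 10)) = (-55/12)*(1/58 - 1*10) = (-55*1/12)*(1/58 - 10) = -55/12*(-579/58) = 10615/232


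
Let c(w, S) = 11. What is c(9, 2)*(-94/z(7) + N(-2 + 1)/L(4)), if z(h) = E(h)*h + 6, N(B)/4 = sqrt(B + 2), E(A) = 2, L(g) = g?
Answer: -407/10 ≈ -40.700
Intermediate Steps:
N(B) = 4*sqrt(2 + B) (N(B) = 4*sqrt(B + 2) = 4*sqrt(2 + B))
z(h) = 6 + 2*h (z(h) = 2*h + 6 = 6 + 2*h)
c(9, 2)*(-94/z(7) + N(-2 + 1)/L(4)) = 11*(-94/(6 + 2*7) + (4*sqrt(2 + (-2 + 1)))/4) = 11*(-94/(6 + 14) + (4*sqrt(2 - 1))*(1/4)) = 11*(-94/20 + (4*sqrt(1))*(1/4)) = 11*(-94*1/20 + (4*1)*(1/4)) = 11*(-47/10 + 4*(1/4)) = 11*(-47/10 + 1) = 11*(-37/10) = -407/10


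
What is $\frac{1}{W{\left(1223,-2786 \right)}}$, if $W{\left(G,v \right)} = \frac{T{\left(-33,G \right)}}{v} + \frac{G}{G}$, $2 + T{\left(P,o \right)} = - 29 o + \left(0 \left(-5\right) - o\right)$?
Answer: $\frac{1393}{19739} \approx 0.070571$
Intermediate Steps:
$T{\left(P,o \right)} = -2 - 30 o$ ($T{\left(P,o \right)} = -2 + \left(- 29 o + \left(0 \left(-5\right) - o\right)\right) = -2 + \left(- 29 o + \left(0 - o\right)\right) = -2 - 30 o$)
$W{\left(G,v \right)} = 1 + \frac{-2 - 30 G}{v}$ ($W{\left(G,v \right)} = \frac{-2 - 30 G}{v} + \frac{G}{G} = \frac{-2 - 30 G}{v} + 1 = 1 + \frac{-2 - 30 G}{v}$)
$\frac{1}{W{\left(1223,-2786 \right)}} = \frac{1}{\frac{1}{-2786} \left(-2 - 2786 - 36690\right)} = \frac{1}{\left(- \frac{1}{2786}\right) \left(-2 - 2786 - 36690\right)} = \frac{1}{\left(- \frac{1}{2786}\right) \left(-39478\right)} = \frac{1}{\frac{19739}{1393}} = \frac{1393}{19739}$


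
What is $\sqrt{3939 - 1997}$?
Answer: $\sqrt{1942} \approx 44.068$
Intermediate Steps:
$\sqrt{3939 - 1997} = \sqrt{1942}$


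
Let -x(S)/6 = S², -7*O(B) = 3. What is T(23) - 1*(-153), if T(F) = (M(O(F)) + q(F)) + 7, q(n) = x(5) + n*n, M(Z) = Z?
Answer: 3770/7 ≈ 538.57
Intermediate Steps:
O(B) = -3/7 (O(B) = -⅐*3 = -3/7)
x(S) = -6*S²
q(n) = -150 + n² (q(n) = -6*5² + n*n = -6*25 + n² = -150 + n²)
T(F) = -1004/7 + F² (T(F) = (-3/7 + (-150 + F²)) + 7 = (-1053/7 + F²) + 7 = -1004/7 + F²)
T(23) - 1*(-153) = (-1004/7 + 23²) - 1*(-153) = (-1004/7 + 529) + 153 = 2699/7 + 153 = 3770/7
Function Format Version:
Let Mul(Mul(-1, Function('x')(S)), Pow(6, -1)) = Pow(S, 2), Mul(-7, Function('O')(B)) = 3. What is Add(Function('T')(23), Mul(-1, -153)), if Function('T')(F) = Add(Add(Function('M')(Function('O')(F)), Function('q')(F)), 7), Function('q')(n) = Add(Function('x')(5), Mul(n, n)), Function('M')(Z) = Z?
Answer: Rational(3770, 7) ≈ 538.57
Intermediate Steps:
Function('O')(B) = Rational(-3, 7) (Function('O')(B) = Mul(Rational(-1, 7), 3) = Rational(-3, 7))
Function('x')(S) = Mul(-6, Pow(S, 2))
Function('q')(n) = Add(-150, Pow(n, 2)) (Function('q')(n) = Add(Mul(-6, Pow(5, 2)), Mul(n, n)) = Add(Mul(-6, 25), Pow(n, 2)) = Add(-150, Pow(n, 2)))
Function('T')(F) = Add(Rational(-1004, 7), Pow(F, 2)) (Function('T')(F) = Add(Add(Rational(-3, 7), Add(-150, Pow(F, 2))), 7) = Add(Add(Rational(-1053, 7), Pow(F, 2)), 7) = Add(Rational(-1004, 7), Pow(F, 2)))
Add(Function('T')(23), Mul(-1, -153)) = Add(Add(Rational(-1004, 7), Pow(23, 2)), Mul(-1, -153)) = Add(Add(Rational(-1004, 7), 529), 153) = Add(Rational(2699, 7), 153) = Rational(3770, 7)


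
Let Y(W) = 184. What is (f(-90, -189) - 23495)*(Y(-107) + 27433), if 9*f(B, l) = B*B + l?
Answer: -624586072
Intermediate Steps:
f(B, l) = l/9 + B**2/9 (f(B, l) = (B*B + l)/9 = (B**2 + l)/9 = (l + B**2)/9 = l/9 + B**2/9)
(f(-90, -189) - 23495)*(Y(-107) + 27433) = (((1/9)*(-189) + (1/9)*(-90)**2) - 23495)*(184 + 27433) = ((-21 + (1/9)*8100) - 23495)*27617 = ((-21 + 900) - 23495)*27617 = (879 - 23495)*27617 = -22616*27617 = -624586072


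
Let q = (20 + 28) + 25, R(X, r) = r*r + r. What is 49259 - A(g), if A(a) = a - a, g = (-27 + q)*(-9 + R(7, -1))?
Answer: 49259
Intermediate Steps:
R(X, r) = r + r² (R(X, r) = r² + r = r + r²)
q = 73 (q = 48 + 25 = 73)
g = -414 (g = (-27 + 73)*(-9 - (1 - 1)) = 46*(-9 - 1*0) = 46*(-9 + 0) = 46*(-9) = -414)
A(a) = 0
49259 - A(g) = 49259 - 1*0 = 49259 + 0 = 49259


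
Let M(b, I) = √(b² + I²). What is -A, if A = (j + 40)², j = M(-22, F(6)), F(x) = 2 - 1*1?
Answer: -(40 + √485)² ≈ -3846.8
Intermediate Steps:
F(x) = 1 (F(x) = 2 - 1 = 1)
M(b, I) = √(I² + b²)
j = √485 (j = √(1² + (-22)²) = √(1 + 484) = √485 ≈ 22.023)
A = (40 + √485)² (A = (√485 + 40)² = (40 + √485)² ≈ 3846.8)
-A = -(40 + √485)²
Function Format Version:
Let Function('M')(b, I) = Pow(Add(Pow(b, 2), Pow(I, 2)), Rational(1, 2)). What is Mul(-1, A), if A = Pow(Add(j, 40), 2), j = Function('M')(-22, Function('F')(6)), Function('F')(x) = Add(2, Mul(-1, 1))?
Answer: Mul(-1, Pow(Add(40, Pow(485, Rational(1, 2))), 2)) ≈ -3846.8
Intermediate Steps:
Function('F')(x) = 1 (Function('F')(x) = Add(2, -1) = 1)
Function('M')(b, I) = Pow(Add(Pow(I, 2), Pow(b, 2)), Rational(1, 2))
j = Pow(485, Rational(1, 2)) (j = Pow(Add(Pow(1, 2), Pow(-22, 2)), Rational(1, 2)) = Pow(Add(1, 484), Rational(1, 2)) = Pow(485, Rational(1, 2)) ≈ 22.023)
A = Pow(Add(40, Pow(485, Rational(1, 2))), 2) (A = Pow(Add(Pow(485, Rational(1, 2)), 40), 2) = Pow(Add(40, Pow(485, Rational(1, 2))), 2) ≈ 3846.8)
Mul(-1, A) = Mul(-1, Pow(Add(40, Pow(485, Rational(1, 2))), 2))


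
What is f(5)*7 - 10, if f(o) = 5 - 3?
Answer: 4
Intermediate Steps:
f(o) = 2
f(5)*7 - 10 = 2*7 - 10 = 14 - 10 = 4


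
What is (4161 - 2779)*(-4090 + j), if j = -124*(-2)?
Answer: -5309644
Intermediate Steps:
j = 248
(4161 - 2779)*(-4090 + j) = (4161 - 2779)*(-4090 + 248) = 1382*(-3842) = -5309644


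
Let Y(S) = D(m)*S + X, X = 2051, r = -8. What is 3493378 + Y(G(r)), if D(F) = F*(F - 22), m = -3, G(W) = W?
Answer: 3494829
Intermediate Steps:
D(F) = F*(-22 + F)
Y(S) = 2051 + 75*S (Y(S) = (-3*(-22 - 3))*S + 2051 = (-3*(-25))*S + 2051 = 75*S + 2051 = 2051 + 75*S)
3493378 + Y(G(r)) = 3493378 + (2051 + 75*(-8)) = 3493378 + (2051 - 600) = 3493378 + 1451 = 3494829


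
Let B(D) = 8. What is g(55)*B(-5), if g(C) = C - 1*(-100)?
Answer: 1240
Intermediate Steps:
g(C) = 100 + C (g(C) = C + 100 = 100 + C)
g(55)*B(-5) = (100 + 55)*8 = 155*8 = 1240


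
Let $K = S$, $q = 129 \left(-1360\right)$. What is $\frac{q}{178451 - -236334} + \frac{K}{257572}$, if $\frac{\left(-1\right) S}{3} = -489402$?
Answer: $\frac{8054305629}{1526242886} \approx 5.2772$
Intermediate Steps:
$S = 1468206$ ($S = \left(-3\right) \left(-489402\right) = 1468206$)
$q = -175440$
$K = 1468206$
$\frac{q}{178451 - -236334} + \frac{K}{257572} = - \frac{175440}{178451 - -236334} + \frac{1468206}{257572} = - \frac{175440}{178451 + 236334} + 1468206 \cdot \frac{1}{257572} = - \frac{175440}{414785} + \frac{734103}{128786} = \left(-175440\right) \frac{1}{414785} + \frac{734103}{128786} = - \frac{35088}{82957} + \frac{734103}{128786} = \frac{8054305629}{1526242886}$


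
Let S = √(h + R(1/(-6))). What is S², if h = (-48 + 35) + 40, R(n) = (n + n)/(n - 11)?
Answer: 1811/67 ≈ 27.030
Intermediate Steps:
R(n) = 2*n/(-11 + n) (R(n) = (2*n)/(-11 + n) = 2*n/(-11 + n))
h = 27 (h = -13 + 40 = 27)
S = √121337/67 (S = √(27 + 2/(-6*(-11 + 1/(-6)))) = √(27 + 2*(-⅙)/(-11 - ⅙)) = √(27 + 2*(-⅙)/(-67/6)) = √(27 + 2*(-⅙)*(-6/67)) = √(27 + 2/67) = √(1811/67) = √121337/67 ≈ 5.1990)
S² = (√121337/67)² = 1811/67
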